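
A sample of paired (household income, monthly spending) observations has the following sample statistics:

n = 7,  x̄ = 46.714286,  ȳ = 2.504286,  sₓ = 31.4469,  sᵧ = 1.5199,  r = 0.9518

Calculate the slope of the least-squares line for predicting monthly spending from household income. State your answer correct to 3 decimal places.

b = r · sᵧ/sₓ = 0.9518 · 1.5199/31.4469 = 0.046003

0.046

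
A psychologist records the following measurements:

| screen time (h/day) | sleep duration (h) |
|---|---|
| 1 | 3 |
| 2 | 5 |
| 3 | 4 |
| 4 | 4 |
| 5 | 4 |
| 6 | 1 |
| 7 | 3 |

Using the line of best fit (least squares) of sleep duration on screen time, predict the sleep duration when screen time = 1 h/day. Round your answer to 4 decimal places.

4.2857

n = 7, Σx = 28, Σy = 24, Σxy = 88, Σx² = 140
Sxx = Σx² − (Σx)²/n = 140 − 112 = 28
Sxy = Σxy − (Σx)(Σy)/n = 88 − 96 = -8
b = Sxy/Sxx = -8/28 = -0.285714
a = ȳ − b·x̄ = 3.428571 − (-0.285714)·4 = 4.571429
ŷ(1) = a + b·1 = 4.571429 + (-0.285714)·1 = 4.285714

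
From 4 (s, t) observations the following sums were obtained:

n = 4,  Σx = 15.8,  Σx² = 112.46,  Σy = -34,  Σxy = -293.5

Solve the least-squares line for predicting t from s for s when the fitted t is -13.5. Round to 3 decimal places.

Sxx = Σx² − (Σx)²/n = 112.46 − 62.41 = 50.05
Sxy = Σxy − (Σx)(Σy)/n = -293.5 − (-134.3) = -159.2
b = Sxy/Sxx = -159.2/50.05 = -3.180819
a = ȳ − b·x̄ = -8.5 − (-3.180819)·3.95 = 4.064236
Set a + b·x = -13.5: x = (-13.5 − 4.064236) / (-3.180819) = 5.521922

5.522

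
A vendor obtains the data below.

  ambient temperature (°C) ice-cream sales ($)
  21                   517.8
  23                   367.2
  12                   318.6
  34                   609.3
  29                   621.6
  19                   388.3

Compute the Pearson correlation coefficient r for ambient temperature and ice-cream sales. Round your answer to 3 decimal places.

n = 6, Σx = 138, Σy = 2822.8, Σxy = 69262.9, Σx² = 3472, Σy² = 1412868.58
Sxx = Σx² − (Σx)²/n = 3472 − 3174 = 298
Sxy = Σxy − (Σx)(Σy)/n = 69262.9 − 64924.4 = 4338.5
Syy = Σy² − (Σy)²/n = 1412868.58 − 1328033.306667 = 84835.273333
r = Sxy/√(Sxx·Syy) = 4338.5/√(25280911.453333) = 4338.5/5028.012674 = 0.862866

0.863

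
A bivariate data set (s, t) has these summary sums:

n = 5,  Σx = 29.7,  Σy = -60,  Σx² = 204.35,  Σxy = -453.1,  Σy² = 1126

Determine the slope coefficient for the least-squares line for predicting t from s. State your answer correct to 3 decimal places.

-3.462

Sxx = Σx² − (Σx)²/n = 204.35 − 176.418 = 27.932
Sxy = Σxy − (Σx)(Σy)/n = -453.1 − (-356.4) = -96.7
b = Sxy/Sxx = -96.7/27.932 = -3.461979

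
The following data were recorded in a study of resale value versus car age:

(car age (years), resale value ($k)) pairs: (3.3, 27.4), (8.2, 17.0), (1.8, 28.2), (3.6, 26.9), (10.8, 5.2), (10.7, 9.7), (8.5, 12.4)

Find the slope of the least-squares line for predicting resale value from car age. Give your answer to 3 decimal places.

n = 7, Σx = 46.9, Σy = 126.8, Σxy = 642.77, Σx² = 397.71
Sxx = Σx² − (Σx)²/n = 397.71 − 314.23 = 83.48
Sxy = Σxy − (Σx)(Σy)/n = 642.77 − 849.56 = -206.79
b = Sxy/Sxx = -206.79/83.48 = -2.477120

-2.477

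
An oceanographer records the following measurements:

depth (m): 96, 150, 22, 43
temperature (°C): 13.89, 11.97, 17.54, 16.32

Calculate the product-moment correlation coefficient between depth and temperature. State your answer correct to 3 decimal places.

n = 4, Σx = 311, Σy = 59.72, Σxy = 4216.58, Σx² = 34049, Σy² = 910.207
Sxx = Σx² − (Σx)²/n = 34049 − 24180.25 = 9868.75
Sxy = Σxy − (Σx)(Σy)/n = 4216.58 − 4643.23 = -426.65
Syy = Σy² − (Σy)²/n = 910.207 − 891.6196 = 18.5874
r = Sxy/√(Sxx·Syy) = -426.65/√(183434.40375) = -426.65/428.292428 = -0.996165

-0.996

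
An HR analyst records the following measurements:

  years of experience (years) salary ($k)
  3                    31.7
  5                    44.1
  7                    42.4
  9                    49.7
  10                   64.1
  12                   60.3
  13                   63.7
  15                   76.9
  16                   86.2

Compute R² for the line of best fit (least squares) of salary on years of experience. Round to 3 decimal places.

0.922

n = 9, Σx = 90, Σy = 519.1, Σxy = 5785.1, Σx² = 1058, Σy² = 32364.19
Sxx = Σx² − (Σx)²/n = 1058 − 900 = 158
Sxy = Σxy − (Σx)(Σy)/n = 5785.1 − 5191 = 594.1
Syy = Σy² − (Σy)²/n = 32364.19 − 29940.534444 = 2423.655556
R² = Sxy²/(Sxx·Syy) = (594.1)²/(158·2423.655556) = 0.921703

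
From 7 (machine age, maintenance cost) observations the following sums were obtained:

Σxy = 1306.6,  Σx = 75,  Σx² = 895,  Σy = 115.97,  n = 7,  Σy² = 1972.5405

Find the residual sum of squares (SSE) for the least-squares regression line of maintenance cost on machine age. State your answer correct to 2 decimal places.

6.36

Sxx = Σx² − (Σx)²/n = 895 − 803.571429 = 91.428571
Sxy = Σxy − (Σx)(Σy)/n = 1306.6 − 1242.535714 = 64.064286
Syy = Σy² − (Σy)²/n = 1972.5405 − 1921.291557 = 51.248943
b = Sxy/Sxx = 64.064286/91.428571 = 0.700703
SSE = Syy − b·Sxy = 51.248943 − 0.700703·64.064286 = 6.358898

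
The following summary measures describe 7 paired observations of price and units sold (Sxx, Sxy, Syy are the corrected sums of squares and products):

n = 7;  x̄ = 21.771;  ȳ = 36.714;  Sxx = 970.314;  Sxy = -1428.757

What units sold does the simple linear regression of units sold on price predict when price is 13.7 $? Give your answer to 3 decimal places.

48.598

b = Sxy/Sxx = -1428.757/970.314 = -1.472469
a = ȳ − b·x̄ = 36.714 − (-1.472469)·21.771 = 68.771116
ŷ(13.7) = a + b·13.7 = 68.771116 + (-1.472469)·13.7 = 48.598295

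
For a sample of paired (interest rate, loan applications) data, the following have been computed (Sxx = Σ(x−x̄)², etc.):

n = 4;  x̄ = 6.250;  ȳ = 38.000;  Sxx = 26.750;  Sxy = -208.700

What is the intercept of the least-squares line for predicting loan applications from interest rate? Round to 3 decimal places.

b = Sxy/Sxx = -208.7/26.75 = -7.801869
a = ȳ − b·x̄ = 38 − (-7.801869)·6.25 = 86.761682

86.762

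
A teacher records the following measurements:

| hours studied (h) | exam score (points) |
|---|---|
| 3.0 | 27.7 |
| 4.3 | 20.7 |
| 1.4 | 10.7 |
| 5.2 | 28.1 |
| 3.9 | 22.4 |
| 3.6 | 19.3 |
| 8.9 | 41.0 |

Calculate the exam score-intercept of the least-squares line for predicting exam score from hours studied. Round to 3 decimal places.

n = 7, Σx = 30.3, Σy = 169.9, Σxy = 854.95, Σx² = 163.87
Sxx = Σx² − (Σx)²/n = 163.87 − 131.155714 = 32.714286
Sxy = Σxy − (Σx)(Σy)/n = 854.95 − 735.424286 = 119.525714
b = Sxy/Sxx = 119.525714/32.714286 = 3.653624
a = ȳ − b·x̄ = 24.271429 − 3.653624·4.328571 = 8.456454

8.456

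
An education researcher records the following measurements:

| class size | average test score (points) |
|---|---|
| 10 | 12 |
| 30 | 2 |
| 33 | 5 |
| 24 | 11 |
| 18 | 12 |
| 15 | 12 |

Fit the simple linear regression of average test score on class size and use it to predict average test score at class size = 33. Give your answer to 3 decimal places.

n = 6, Σx = 130, Σy = 54, Σxy = 1005, Σx² = 3214
Sxx = Σx² − (Σx)²/n = 3214 − 2816.666667 = 397.333333
Sxy = Σxy − (Σx)(Σy)/n = 1005 − 1170 = -165
b = Sxy/Sxx = -165/397.333333 = -0.415268
a = ȳ − b·x̄ = 9 − (-0.415268)·21.666667 = 17.997483
ŷ(33) = a + b·33 = 17.997483 + (-0.415268)·33 = 4.293624

4.294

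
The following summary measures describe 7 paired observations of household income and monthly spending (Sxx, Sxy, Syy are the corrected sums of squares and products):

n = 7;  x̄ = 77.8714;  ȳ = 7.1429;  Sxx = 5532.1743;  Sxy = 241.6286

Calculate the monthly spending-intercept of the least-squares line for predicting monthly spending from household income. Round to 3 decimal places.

3.742

b = Sxy/Sxx = 241.6286/5532.1743 = 0.043677
a = ȳ − b·x̄ = 7.1429 − 0.043677·77.8714 = 3.741713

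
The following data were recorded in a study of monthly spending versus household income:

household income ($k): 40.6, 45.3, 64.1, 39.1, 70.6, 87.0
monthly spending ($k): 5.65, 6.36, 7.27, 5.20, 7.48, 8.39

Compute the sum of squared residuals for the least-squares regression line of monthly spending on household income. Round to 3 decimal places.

0.346

n = 6, Σx = 346.7, Σy = 40.35, Σxy = 2444.843, Σx² = 21891.43, Σy² = 278.6075
Sxx = Σx² − (Σx)²/n = 21891.43 − 20033.481667 = 1857.948333
Sxy = Σxy − (Σx)(Σy)/n = 2444.843 − 2331.5575 = 113.2855
Syy = Σy² − (Σy)²/n = 278.6075 − 271.35375 = 7.25375
b = Sxy/Sxx = 113.2855/1857.948333 = 0.060973
SSE = Syy − b·Sxy = 7.25375 − 0.060973·113.2855 = 0.346343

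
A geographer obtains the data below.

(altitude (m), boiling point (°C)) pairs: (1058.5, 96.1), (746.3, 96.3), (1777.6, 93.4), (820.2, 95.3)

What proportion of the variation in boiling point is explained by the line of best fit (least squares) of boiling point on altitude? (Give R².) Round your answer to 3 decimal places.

n = 4, Σx = 4402.6, Σy = 381.1, Σxy = 417783.44, Σx² = 5509975.74, Σy² = 36314.55
Sxx = Σx² − (Σx)²/n = 5509975.74 − 4845721.69 = 664254.05
Sxy = Σxy − (Σx)(Σy)/n = 417783.44 − 419457.715 = -1674.275
Syy = Σy² − (Σy)²/n = 36314.55 − 36309.3025 = 5.2475
R² = Sxy²/(Sxx·Syy) = (-1674.275)²/(664254.05·5.2475) = 0.804205

0.804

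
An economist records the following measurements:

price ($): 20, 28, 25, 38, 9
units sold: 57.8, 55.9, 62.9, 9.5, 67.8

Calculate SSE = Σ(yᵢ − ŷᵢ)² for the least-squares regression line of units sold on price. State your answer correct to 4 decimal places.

n = 5, Σx = 120, Σy = 253.9, Σxy = 5264.9, Σx² = 3334, Σy² = 15109.15
Sxx = Σx² − (Σx)²/n = 3334 − 2880 = 454
Sxy = Σxy − (Σx)(Σy)/n = 5264.9 − 6093.6 = -828.7
Syy = Σy² − (Σy)²/n = 15109.15 − 12893.042 = 2216.108
b = Sxy/Sxx = -828.7/454 = -1.825330
SSE = Syy − b·Sxy = 2216.108 − (-1.825330)·(-828.7) = 703.456700

703.4567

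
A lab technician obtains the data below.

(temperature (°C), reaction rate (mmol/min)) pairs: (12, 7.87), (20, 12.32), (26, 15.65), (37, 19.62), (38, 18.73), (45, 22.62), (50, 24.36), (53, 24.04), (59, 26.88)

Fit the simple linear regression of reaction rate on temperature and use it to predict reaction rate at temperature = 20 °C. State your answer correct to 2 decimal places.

12.20

n = 9, Σx = 340, Σy = 172.09, Σxy = 7281.36, Σx² = 14848
Sxx = Σx² − (Σx)²/n = 14848 − 12844.444444 = 2003.555556
Sxy = Σxy − (Σx)(Σy)/n = 7281.36 − 6501.177778 = 780.182222
b = Sxy/Sxx = 780.182222/2003.555556 = 0.389399
a = ȳ − b·x̄ = 19.121111 − 0.389399·37.777778 = 4.410488
ŷ(20) = a + b·20 = 4.410488 + 0.389399·20 = 12.198465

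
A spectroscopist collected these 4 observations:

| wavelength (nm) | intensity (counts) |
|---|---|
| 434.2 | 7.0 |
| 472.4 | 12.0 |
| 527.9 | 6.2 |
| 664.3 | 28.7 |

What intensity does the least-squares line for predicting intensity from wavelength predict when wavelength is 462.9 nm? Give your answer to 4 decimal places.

7.8579

n = 4, Σx = 2098.8, Σy = 53.9, Σxy = 31046.59, Σx² = 1131664.3
Sxx = Σx² − (Σx)²/n = 1131664.3 − 1101240.36 = 30423.94
Sxy = Σxy − (Σx)(Σy)/n = 31046.59 − 28281.33 = 2765.26
b = Sxy/Sxx = 2765.26/30423.94 = 0.090891
a = ȳ − b·x̄ = 13.475 − 0.090891·524.7 = -34.215468
ŷ(462.9) = a + b·462.9 = -34.215468 + 0.090891·462.9 = 7.857941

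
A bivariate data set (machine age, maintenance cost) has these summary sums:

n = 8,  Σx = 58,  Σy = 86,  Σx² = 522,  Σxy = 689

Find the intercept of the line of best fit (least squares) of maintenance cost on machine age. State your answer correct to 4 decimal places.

Sxx = Σx² − (Σx)²/n = 522 − 420.5 = 101.5
Sxy = Σxy − (Σx)(Σy)/n = 689 − 623.5 = 65.5
b = Sxy/Sxx = 65.5/101.5 = 0.645320
a = ȳ − b·x̄ = 10.75 − 0.645320·7.25 = 6.071429

6.0714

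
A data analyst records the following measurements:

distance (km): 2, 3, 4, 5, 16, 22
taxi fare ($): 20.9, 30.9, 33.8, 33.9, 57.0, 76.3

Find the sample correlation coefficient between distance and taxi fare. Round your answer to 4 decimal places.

n = 6, Σx = 52, Σy = 252.8, Σxy = 3029.8, Σx² = 794, Σy² = 12753.96
Sxx = Σx² − (Σx)²/n = 794 − 450.666667 = 343.333333
Sxy = Σxy − (Σx)(Σy)/n = 3029.8 − 2190.933333 = 838.866667
Syy = Σy² − (Σy)²/n = 12753.96 − 10651.306667 = 2102.653333
r = Sxy/√(Sxx·Syy) = 838.866667/√(721910.977778) = 838.866667/849.653446 = 0.987304

0.9873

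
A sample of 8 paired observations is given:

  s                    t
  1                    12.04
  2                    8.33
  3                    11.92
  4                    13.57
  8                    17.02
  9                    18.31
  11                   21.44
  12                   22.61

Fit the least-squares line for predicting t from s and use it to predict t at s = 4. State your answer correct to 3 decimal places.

13.112

n = 8, Σx = 50, Σy = 125.24, Σxy = 926.85, Σx² = 440
Sxx = Σx² − (Σx)²/n = 440 − 312.5 = 127.5
Sxy = Σxy − (Σx)(Σy)/n = 926.85 − 782.75 = 144.1
b = Sxy/Sxx = 144.1/127.5 = 1.130196
a = ȳ − b·x̄ = 15.655 − 1.130196·6.25 = 8.591275
ŷ(4) = a + b·4 = 8.591275 + 1.130196·4 = 13.112059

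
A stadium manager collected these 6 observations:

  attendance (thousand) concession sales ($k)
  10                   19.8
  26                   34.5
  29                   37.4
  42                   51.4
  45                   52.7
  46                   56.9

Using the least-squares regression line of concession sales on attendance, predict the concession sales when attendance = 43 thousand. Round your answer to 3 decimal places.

n = 6, Σx = 198, Σy = 252.7, Σxy = 9327.3, Σx² = 7522
Sxx = Σx² − (Σx)²/n = 7522 − 6534 = 988
Sxy = Σxy − (Σx)(Σy)/n = 9327.3 − 8339.1 = 988.2
b = Sxy/Sxx = 988.2/988 = 1.000202
a = ȳ − b·x̄ = 42.116667 − 1.000202·33 = 9.109987
ŷ(43) = a + b·43 = 9.109987 + 1.000202·43 = 52.118691

52.119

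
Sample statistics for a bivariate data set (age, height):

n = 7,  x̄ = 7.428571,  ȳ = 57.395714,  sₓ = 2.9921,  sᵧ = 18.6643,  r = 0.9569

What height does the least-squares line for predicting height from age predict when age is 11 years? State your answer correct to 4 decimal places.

b = r · sᵧ/sₓ = 0.9569 · 18.6643/2.9921 = 5.969008
a = ȳ − b·x̄ = 57.395714 − 5.969008·7.428571 = 13.054515
ŷ(11) = a + b·11 = 13.054515 + 5.969008·11 = 78.713602

78.7136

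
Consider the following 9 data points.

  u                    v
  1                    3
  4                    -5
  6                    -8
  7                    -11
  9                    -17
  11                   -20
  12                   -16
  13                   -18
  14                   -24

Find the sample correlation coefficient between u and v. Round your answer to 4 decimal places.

n = 9, Σx = 77, Σy = -116, Σxy = -1277, Σx² = 813, Σy² = 2064
Sxx = Σx² − (Σx)²/n = 813 − 658.777778 = 154.222222
Sxy = Σxy − (Σx)(Σy)/n = -1277 − (-992.444444) = -284.555556
Syy = Σy² − (Σy)²/n = 2064 − 1495.111111 = 568.888889
r = Sxy/√(Sxx·Syy) = -284.555556/√(87735.308642) = -284.555556/296.201466 = -0.960682

-0.9607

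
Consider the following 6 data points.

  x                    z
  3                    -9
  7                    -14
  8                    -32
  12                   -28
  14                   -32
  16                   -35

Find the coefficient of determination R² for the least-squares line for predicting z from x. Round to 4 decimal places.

0.7346

n = 6, Σx = 60, Σy = -150, Σxy = -1725, Σx² = 718, Σy² = 4334
Sxx = Σx² − (Σx)²/n = 718 − 600 = 118
Sxy = Σxy − (Σx)(Σy)/n = -1725 − (-1500) = -225
Syy = Σy² − (Σy)²/n = 4334 − 3750 = 584
R² = Sxy²/(Sxx·Syy) = (-225)²/(118·584) = 0.734633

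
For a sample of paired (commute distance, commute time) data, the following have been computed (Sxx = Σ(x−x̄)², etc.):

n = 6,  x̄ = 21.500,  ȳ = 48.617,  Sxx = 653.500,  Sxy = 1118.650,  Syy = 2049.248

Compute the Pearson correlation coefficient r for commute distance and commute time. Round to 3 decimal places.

0.967

r = Sxy/√(Sxx·Syy) = 1118.65/√(1339183.568) = 1118.65/1157.230992 = 0.966661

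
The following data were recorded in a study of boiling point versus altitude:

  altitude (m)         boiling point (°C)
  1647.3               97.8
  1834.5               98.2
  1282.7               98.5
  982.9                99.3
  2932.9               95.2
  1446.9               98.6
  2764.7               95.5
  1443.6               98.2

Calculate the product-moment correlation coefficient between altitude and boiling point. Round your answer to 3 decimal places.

-0.981

n = 8, Σx = 14335.5, Σy = 781.3, Σxy = 1392868.55, Σx² = 29113368.31, Σy² = 76319.31
Sxx = Σx² − (Σx)²/n = 29113368.31 − 25688320.03125 = 3425048.27875
Sxy = Σxy − (Σx)(Σy)/n = 1392868.55 − 1400040.76875 = -7172.21875
Syy = Σy² − (Σy)²/n = 76319.31 − 76303.71125 = 15.59875
r = Sxy/√(Sxx·Syy) = -7172.21875/√(53426471.838152) = -7172.21875/7309.341409 = -0.981240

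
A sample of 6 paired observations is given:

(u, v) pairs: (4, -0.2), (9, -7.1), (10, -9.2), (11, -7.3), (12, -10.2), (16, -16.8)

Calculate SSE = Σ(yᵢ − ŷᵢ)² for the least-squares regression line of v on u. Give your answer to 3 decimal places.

n = 6, Σx = 62, Σy = -50.8, Σxy = -628.2, Σx² = 718, Σy² = 574.66
Sxx = Σx² − (Σx)²/n = 718 − 640.666667 = 77.333333
Sxy = Σxy − (Σx)(Σy)/n = -628.2 − (-524.933333) = -103.266667
Syy = Σy² − (Σy)²/n = 574.66 − 430.106667 = 144.553333
b = Sxy/Sxx = -103.266667/77.333333 = -1.335345
SSE = Syy − b·Sxy = 144.553333 − (-1.335345)·(-103.266667) = 6.656724

6.657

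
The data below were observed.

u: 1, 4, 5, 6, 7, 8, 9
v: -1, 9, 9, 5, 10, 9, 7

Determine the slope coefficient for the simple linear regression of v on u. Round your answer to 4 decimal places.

n = 7, Σx = 40, Σy = 48, Σxy = 315, Σx² = 272
Sxx = Σx² − (Σx)²/n = 272 − 228.571429 = 43.428571
Sxy = Σxy − (Σx)(Σy)/n = 315 − 274.285714 = 40.714286
b = Sxy/Sxx = 40.714286/43.428571 = 0.9375

0.9375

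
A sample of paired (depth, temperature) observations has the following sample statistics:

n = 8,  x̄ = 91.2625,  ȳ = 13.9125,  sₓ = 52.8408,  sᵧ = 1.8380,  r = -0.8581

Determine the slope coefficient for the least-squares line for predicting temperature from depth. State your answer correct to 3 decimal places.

b = r · sᵧ/sₓ = -0.8581 · 1.838/52.8408 = -0.029848

-0.030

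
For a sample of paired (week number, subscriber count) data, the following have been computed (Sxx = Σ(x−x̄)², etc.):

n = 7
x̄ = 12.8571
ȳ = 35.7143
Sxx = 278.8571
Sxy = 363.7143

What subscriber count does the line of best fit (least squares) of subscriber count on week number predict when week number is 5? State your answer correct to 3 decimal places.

25.466

b = Sxy/Sxx = 363.7143/278.8571 = 1.304304
a = ȳ − b·x̄ = 35.7143 − 1.304304·12.8571 = 18.944739
ŷ(5) = a + b·5 = 18.944739 + 1.304304·5 = 25.466257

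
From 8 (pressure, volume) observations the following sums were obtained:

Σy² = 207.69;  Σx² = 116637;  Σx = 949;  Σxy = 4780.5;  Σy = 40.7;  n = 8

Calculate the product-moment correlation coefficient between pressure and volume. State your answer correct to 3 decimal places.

-0.941

Sxx = Σx² − (Σx)²/n = 116637 − 112575.125 = 4061.875
Sxy = Σxy − (Σx)(Σy)/n = 4780.5 − 4828.0375 = -47.5375
Syy = Σy² − (Σy)²/n = 207.69 − 207.06125 = 0.62875
r = Sxy/√(Sxx·Syy) = -47.5375/√(2553.903906) = -47.5375/50.536164 = -0.940663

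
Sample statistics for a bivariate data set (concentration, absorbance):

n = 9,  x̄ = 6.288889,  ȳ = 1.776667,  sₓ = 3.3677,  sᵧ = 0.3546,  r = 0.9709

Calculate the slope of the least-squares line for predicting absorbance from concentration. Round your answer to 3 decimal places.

0.102

b = r · sᵧ/sₓ = 0.9709 · 0.3546/3.3677 = 0.102230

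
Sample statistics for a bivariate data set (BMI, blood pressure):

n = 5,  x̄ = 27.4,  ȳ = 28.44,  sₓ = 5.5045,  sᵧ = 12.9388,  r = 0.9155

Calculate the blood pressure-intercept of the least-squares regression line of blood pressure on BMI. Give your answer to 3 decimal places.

-30.524

b = r · sᵧ/sₓ = 0.9155 · 12.9388/5.5045 = 2.151961
a = ȳ − b·x̄ = 28.44 − 2.151961·27.4 = -30.523742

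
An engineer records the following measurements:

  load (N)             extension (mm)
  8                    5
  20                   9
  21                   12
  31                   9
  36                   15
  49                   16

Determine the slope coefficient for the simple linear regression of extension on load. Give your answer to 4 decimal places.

0.2535

n = 6, Σx = 165, Σy = 66, Σxy = 2075, Σx² = 5563
Sxx = Σx² − (Σx)²/n = 5563 − 4537.5 = 1025.5
Sxy = Σxy − (Σx)(Σy)/n = 2075 − 1815 = 260
b = Sxy/Sxx = 260/1025.5 = 0.253535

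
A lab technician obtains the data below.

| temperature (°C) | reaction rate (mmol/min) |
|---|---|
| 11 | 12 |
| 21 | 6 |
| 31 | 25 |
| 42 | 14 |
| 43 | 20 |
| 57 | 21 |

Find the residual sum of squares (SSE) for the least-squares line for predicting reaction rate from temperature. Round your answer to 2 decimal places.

n = 6, Σx = 205, Σy = 98, Σxy = 3678, Σx² = 8385, Σy² = 1842
Sxx = Σx² − (Σx)²/n = 8385 − 7004.166667 = 1380.833333
Sxy = Σxy − (Σx)(Σy)/n = 3678 − 3348.333333 = 329.666667
Syy = Σy² − (Σy)²/n = 1842 − 1600.666667 = 241.333333
b = Sxy/Sxx = 329.666667/1380.833333 = 0.238745
SSE = Syy − b·Sxy = 241.333333 − 0.238745·329.666667 = 162.627158

162.63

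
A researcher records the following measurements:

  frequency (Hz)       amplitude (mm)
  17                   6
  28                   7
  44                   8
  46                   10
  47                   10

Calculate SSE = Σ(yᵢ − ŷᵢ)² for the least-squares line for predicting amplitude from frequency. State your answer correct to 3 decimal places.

1.980

n = 5, Σx = 182, Σy = 41, Σxy = 1580, Σx² = 7334, Σy² = 349
Sxx = Σx² − (Σx)²/n = 7334 − 6624.8 = 709.2
Sxy = Σxy − (Σx)(Σy)/n = 1580 − 1492.4 = 87.6
Syy = Σy² − (Σy)²/n = 349 − 336.2 = 12.8
b = Sxy/Sxx = 87.6/709.2 = 0.123519
SSE = Syy − b·Sxy = 12.8 − 0.123519·87.6 = 1.979695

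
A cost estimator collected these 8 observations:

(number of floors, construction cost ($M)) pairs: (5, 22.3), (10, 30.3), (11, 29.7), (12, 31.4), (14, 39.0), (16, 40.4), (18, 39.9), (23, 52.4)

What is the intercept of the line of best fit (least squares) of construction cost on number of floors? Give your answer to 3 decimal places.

13.263

n = 8, Σx = 109, Σy = 285.4, Σxy = 4233.8, Σx² = 1695
Sxx = Σx² − (Σx)²/n = 1695 − 1485.125 = 209.875
Sxy = Σxy − (Σx)(Σy)/n = 4233.8 − 3888.575 = 345.225
b = Sxy/Sxx = 345.225/209.875 = 1.644908
a = ȳ − b·x̄ = 35.675 − 1.644908·13.625 = 13.263133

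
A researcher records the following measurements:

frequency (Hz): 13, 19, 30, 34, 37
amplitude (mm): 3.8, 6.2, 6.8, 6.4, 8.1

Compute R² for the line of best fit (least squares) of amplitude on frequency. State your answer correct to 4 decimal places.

0.7686

n = 5, Σx = 133, Σy = 31.3, Σxy = 888.5, Σx² = 3955, Σy² = 205.69
Sxx = Σx² − (Σx)²/n = 3955 − 3537.8 = 417.2
Sxy = Σxy − (Σx)(Σy)/n = 888.5 − 832.58 = 55.92
Syy = Σy² − (Σy)²/n = 205.69 − 195.938 = 9.752
R² = Sxy²/(Sxx·Syy) = (55.92)²/(417.2·9.752) = 0.768593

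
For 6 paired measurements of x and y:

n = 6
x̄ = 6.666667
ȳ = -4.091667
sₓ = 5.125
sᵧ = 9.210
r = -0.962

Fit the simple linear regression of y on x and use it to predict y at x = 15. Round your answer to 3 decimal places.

b = r · sᵧ/sₓ = -0.962 · 9.21/5.125 = -1.728784
a = ȳ − b·x̄ = -4.091667 − (-1.728784)·6.666667 = 7.433563
ŷ(15) = a + b·15 = 7.433563 + (-1.728784)·15 = -18.498203

-18.498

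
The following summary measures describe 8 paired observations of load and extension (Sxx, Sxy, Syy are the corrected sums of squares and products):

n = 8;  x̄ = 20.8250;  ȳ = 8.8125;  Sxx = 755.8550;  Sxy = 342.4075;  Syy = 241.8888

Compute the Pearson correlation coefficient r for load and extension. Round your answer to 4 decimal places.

r = Sxy/√(Sxx·Syy) = 342.4075/√(182832.858924) = 342.4075/427.589592 = 0.800785

0.8008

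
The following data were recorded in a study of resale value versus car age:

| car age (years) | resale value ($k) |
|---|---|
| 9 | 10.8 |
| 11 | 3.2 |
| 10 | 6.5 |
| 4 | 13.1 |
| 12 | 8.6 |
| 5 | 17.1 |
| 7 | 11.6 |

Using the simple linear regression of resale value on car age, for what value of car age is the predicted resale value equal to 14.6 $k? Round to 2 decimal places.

4.63

n = 7, Σx = 58, Σy = 70.9, Σxy = 519.7, Σx² = 536
Sxx = Σx² − (Σx)²/n = 536 − 480.571429 = 55.428571
Sxy = Σxy − (Σx)(Σy)/n = 519.7 − 587.457143 = -67.757143
b = Sxy/Sxx = -67.757143/55.428571 = -1.222423
a = ȳ − b·x̄ = 10.128571 − (-1.222423)·8.285714 = 20.257216
Set a + b·x = 14.6: x = (14.6 − 20.257216) / (-1.222423) = 4.627873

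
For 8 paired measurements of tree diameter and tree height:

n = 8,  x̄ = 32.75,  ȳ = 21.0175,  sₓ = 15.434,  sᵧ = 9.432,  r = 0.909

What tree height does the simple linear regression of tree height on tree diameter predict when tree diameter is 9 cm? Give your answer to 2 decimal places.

b = r · sᵧ/sₓ = 0.909 · 9.432/15.434 = 0.555507
a = ȳ − b·x̄ = 21.0175 − 0.555507·32.75 = 2.824661
ŷ(9) = a + b·9 = 2.824661 + 0.555507·9 = 7.824220

7.82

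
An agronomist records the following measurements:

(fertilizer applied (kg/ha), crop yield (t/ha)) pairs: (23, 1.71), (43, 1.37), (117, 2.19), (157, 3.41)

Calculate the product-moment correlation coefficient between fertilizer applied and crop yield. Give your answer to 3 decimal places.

0.905

n = 4, Σx = 340, Σy = 8.68, Σxy = 889.84, Σx² = 40716, Σy² = 21.2252
Sxx = Σx² − (Σx)²/n = 40716 − 28900 = 11816
Sxy = Σxy − (Σx)(Σy)/n = 889.84 − 737.8 = 152.04
Syy = Σy² − (Σy)²/n = 21.2252 − 18.8356 = 2.3896
r = Sxy/√(Sxx·Syy) = 152.04/√(28235.5136) = 152.04/168.034263 = 0.904815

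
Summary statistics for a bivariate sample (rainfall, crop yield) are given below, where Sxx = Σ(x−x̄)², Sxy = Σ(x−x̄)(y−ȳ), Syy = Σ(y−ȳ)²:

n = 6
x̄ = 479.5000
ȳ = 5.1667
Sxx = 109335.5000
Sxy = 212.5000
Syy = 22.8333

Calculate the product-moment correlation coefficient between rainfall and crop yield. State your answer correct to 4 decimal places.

0.1345

r = Sxy/√(Sxx·Syy) = 212.5/√(2496490.27215) = 212.5/1580.028567 = 0.134491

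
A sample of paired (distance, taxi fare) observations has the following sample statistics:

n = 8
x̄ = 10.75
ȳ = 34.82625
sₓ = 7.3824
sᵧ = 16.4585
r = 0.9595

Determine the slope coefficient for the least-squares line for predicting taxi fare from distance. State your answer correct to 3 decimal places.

2.139

b = r · sᵧ/sₓ = 0.9595 · 16.4585/7.3824 = 2.139132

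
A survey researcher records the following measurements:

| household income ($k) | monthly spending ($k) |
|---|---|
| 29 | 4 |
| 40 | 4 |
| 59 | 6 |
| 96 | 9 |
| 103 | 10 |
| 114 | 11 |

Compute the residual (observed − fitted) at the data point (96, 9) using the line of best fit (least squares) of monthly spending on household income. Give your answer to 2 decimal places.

n = 6, Σx = 441, Σy = 44, Σxy = 3778, Σx² = 38743
Sxx = Σx² − (Σx)²/n = 38743 − 32413.5 = 6329.5
Sxy = Σxy − (Σx)(Σy)/n = 3778 − 3234 = 544
b = Sxy/Sxx = 544/6329.5 = 0.085947
a = ȳ − b·x̄ = 7.333333 − 0.085947·73.5 = 1.016247
ŷ(96) = 1.016247 + 0.085947·96 = 9.267135
residual = y − ŷ = 9 − 9.267135 = -0.267135

-0.27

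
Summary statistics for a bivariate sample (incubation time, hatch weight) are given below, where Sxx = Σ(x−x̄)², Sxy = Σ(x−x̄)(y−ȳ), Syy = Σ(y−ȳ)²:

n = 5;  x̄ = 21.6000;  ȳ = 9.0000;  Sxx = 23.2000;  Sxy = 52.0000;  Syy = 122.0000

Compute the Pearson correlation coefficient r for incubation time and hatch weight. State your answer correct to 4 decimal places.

r = Sxy/√(Sxx·Syy) = 52/√(2830.4) = 52/53.201504 = 0.977416

0.9774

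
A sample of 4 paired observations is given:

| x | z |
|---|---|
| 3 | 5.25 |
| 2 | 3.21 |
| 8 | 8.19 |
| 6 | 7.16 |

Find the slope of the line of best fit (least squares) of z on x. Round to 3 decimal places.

0.772

n = 4, Σx = 19, Σy = 23.81, Σxy = 130.65, Σx² = 113
Sxx = Σx² − (Σx)²/n = 113 − 90.25 = 22.75
Sxy = Σxy − (Σx)(Σy)/n = 130.65 − 113.0975 = 17.5525
b = Sxy/Sxx = 17.5525/22.75 = 0.771538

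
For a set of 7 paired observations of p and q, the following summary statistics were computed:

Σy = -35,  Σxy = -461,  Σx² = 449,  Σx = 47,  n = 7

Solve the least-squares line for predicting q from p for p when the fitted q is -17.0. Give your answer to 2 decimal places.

13.80

Sxx = Σx² − (Σx)²/n = 449 − 315.571429 = 133.428571
Sxy = Σxy − (Σx)(Σy)/n = -461 − (-235) = -226
b = Sxy/Sxx = -226/133.428571 = -1.693790
a = ȳ − b·x̄ = -5 − (-1.693790)·6.714286 = 6.372591
Set a + b·x = -17.0: x = (-17.0 − 6.372591) / (-1.693790) = 13.798989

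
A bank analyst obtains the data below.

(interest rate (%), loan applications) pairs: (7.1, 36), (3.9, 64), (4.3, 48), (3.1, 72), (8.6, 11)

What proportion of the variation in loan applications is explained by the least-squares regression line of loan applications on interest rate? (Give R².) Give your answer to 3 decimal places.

0.933

n = 5, Σx = 27, Σy = 231, Σxy = 1029.4, Σx² = 167.68, Σy² = 13001
Sxx = Σx² − (Σx)²/n = 167.68 − 145.8 = 21.88
Sxy = Σxy − (Σx)(Σy)/n = 1029.4 − 1247.4 = -218
Syy = Σy² − (Σy)²/n = 13001 − 10672.2 = 2328.8
R² = Sxy²/(Sxx·Syy) = (-218)²/(21.88·2328.8) = 0.932682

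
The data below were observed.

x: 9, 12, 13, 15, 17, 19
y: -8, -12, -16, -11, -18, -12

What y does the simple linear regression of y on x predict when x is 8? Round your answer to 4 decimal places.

-9.7738

n = 6, Σx = 85, Σy = -77, Σxy = -1123, Σx² = 1269
Sxx = Σx² − (Σx)²/n = 1269 − 1204.166667 = 64.833333
Sxy = Σxy − (Σx)(Σy)/n = -1123 − (-1090.833333) = -32.166667
b = Sxy/Sxx = -32.166667/64.833333 = -0.496144
a = ȳ − b·x̄ = -12.833333 − (-0.496144)·14.166667 = -5.804627
ŷ(8) = a + b·8 = -5.804627 + (-0.496144)·8 = -9.773779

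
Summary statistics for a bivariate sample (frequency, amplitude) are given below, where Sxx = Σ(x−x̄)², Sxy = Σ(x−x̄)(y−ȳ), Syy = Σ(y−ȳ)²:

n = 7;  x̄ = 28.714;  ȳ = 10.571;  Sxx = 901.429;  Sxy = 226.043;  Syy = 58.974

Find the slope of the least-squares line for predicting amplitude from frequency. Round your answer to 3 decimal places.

b = Sxy/Sxx = 226.043/901.429 = 0.250761

0.251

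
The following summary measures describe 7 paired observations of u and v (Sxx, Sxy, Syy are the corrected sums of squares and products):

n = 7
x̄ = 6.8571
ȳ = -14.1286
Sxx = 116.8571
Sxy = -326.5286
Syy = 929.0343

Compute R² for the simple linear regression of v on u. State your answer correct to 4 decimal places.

0.9821

R² = Sxy²/(Sxx·Syy) = (-326.5286)²/(116.8571·929.0343) = 0.982100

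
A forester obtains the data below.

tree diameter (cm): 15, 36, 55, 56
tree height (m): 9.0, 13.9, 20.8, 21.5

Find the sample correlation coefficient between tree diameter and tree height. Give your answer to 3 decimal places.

n = 4, Σx = 162, Σy = 65.2, Σxy = 2983.4, Σx² = 7682, Σy² = 1169.1
Sxx = Σx² − (Σx)²/n = 7682 − 6561 = 1121
Sxy = Σxy − (Σx)(Σy)/n = 2983.4 − 2640.6 = 342.8
Syy = Σy² − (Σy)²/n = 1169.1 − 1062.76 = 106.34
r = Sxy/√(Sxx·Syy) = 342.8/√(119207.14) = 342.8/345.263870 = 0.992864

0.993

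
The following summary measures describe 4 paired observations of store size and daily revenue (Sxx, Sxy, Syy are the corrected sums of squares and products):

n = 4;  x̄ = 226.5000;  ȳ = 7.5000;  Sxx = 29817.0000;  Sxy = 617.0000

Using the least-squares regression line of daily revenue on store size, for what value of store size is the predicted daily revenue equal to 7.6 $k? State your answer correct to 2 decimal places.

b = Sxy/Sxx = 617/29817 = 0.020693
a = ȳ − b·x̄ = 7.5 − 0.020693·226.5 = 2.813060
Set a + b·x = 7.6: x = (7.6 − 2.813060) / 0.020693 = 231.332577

231.33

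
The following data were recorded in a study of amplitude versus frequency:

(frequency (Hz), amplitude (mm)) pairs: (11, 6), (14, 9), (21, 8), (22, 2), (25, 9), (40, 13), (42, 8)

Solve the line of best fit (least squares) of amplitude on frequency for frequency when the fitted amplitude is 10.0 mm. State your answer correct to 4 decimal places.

41.6753

n = 7, Σx = 175, Σy = 55, Σxy = 1485, Σx² = 5231
Sxx = Σx² − (Σx)²/n = 5231 − 4375 = 856
Sxy = Σxy − (Σx)(Σy)/n = 1485 − 1375 = 110
b = Sxy/Sxx = 110/856 = 0.128505
a = ȳ − b·x̄ = 7.857143 − 0.128505·25 = 4.644526
Set a + b·x = 10.0: x = (10.0 − 4.644526) / 0.128505 = 41.675325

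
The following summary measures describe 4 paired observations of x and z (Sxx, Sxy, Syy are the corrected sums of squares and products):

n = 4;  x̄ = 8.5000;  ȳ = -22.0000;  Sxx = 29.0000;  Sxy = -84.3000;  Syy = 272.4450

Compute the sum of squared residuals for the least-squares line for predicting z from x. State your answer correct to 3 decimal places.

b = Sxy/Sxx = -84.3/29 = -2.906897
SSE = Syy − b·Sxy = 272.445 − (-2.906897)·(-84.3) = 27.393621

27.394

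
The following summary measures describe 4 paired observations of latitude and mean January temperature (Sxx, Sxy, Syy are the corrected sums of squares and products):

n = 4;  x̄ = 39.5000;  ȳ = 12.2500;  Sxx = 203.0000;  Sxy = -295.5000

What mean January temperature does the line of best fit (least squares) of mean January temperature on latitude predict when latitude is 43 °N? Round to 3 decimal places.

7.155

b = Sxy/Sxx = -295.5/203 = -1.455665
a = ȳ − b·x̄ = 12.25 − (-1.455665)·39.5 = 69.748768
ŷ(43) = a + b·43 = 69.748768 + (-1.455665)·43 = 7.155172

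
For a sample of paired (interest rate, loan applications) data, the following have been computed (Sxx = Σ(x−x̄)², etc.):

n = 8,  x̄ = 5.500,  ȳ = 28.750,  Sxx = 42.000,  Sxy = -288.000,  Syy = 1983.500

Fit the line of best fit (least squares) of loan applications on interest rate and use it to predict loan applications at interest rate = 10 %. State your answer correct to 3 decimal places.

-2.107

b = Sxy/Sxx = -288/42 = -6.857143
a = ȳ − b·x̄ = 28.75 − (-6.857143)·5.5 = 66.464286
ŷ(10) = a + b·10 = 66.464286 + (-6.857143)·10 = -2.107143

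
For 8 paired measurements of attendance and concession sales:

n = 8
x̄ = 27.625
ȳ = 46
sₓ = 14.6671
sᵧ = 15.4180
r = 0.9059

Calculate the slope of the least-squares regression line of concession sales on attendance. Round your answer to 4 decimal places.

b = r · sᵧ/sₓ = 0.9059 · 15.418/14.6671 = 0.952279

0.9523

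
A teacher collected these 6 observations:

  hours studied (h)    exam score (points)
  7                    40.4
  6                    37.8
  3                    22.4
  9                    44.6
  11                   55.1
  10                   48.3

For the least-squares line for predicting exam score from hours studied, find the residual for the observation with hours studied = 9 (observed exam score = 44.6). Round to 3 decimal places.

n = 6, Σx = 46, Σy = 248.6, Σxy = 2067.3, Σx² = 396
Sxx = Σx² − (Σx)²/n = 396 − 352.666667 = 43.333333
Sxy = Σxy − (Σx)(Σy)/n = 2067.3 − 1905.933333 = 161.366667
b = Sxy/Sxx = 161.366667/43.333333 = 3.723846
a = ȳ − b·x̄ = 41.433333 − 3.723846·7.666667 = 12.883846
ŷ(9) = 12.883846 + 3.723846·9 = 46.398462
residual = y − ŷ = 44.6 − 46.398462 = -1.798462

-1.798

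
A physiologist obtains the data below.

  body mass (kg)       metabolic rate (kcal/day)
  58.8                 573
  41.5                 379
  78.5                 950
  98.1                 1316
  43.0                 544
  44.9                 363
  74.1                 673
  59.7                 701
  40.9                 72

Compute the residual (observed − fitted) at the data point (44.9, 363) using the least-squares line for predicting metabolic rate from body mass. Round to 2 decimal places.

-5.90

n = 9, Σx = 539.5, Σy = 5571, Σxy = 387450, Σx² = 35558.27
Sxx = Σx² − (Σx)²/n = 35558.27 − 32340.027778 = 3218.242222
Sxy = Σxy − (Σx)(Σy)/n = 387450 − 333950.5 = 53499.5
b = Sxy/Sxx = 53499.5/3218.242222 = 16.623826
a = ȳ − b·x̄ = 619 − 16.623826·59.944444 = -377.506038
ŷ(44.9) = -377.506038 + 16.623826·44.9 = 368.903767
residual = y − ŷ = 363 − 368.903767 = -5.903767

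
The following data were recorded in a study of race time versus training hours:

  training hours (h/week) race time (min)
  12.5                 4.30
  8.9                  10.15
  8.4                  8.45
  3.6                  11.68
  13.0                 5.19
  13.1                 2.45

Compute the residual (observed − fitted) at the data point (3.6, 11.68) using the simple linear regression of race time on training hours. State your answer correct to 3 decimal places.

n = 6, Σx = 59.5, Σy = 42.22, Σxy = 356.678, Σx² = 659.59
Sxx = Σx² − (Σx)²/n = 659.59 − 590.041667 = 69.548333
Sxy = Σxy − (Σx)(Σy)/n = 356.678 − 418.681667 = -62.003667
b = Sxy/Sxx = -62.003667/69.548333 = -0.891519
a = ȳ − b·x̄ = 7.036667 − (-0.891519)·9.916667 = 15.877564
ŷ(3.6) = 15.877564 + (-0.891519)·3.6 = 12.668096
residual = y − ŷ = 11.68 − 12.668096 = -0.988096

-0.988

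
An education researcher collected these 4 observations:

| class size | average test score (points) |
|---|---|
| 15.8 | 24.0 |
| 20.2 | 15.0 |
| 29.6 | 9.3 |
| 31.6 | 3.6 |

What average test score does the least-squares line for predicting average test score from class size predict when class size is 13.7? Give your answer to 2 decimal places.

24.79

n = 4, Σx = 97.2, Σy = 51.9, Σxy = 1071.24, Σx² = 2532.4
Sxx = Σx² − (Σx)²/n = 2532.4 − 2361.96 = 170.44
Sxy = Σxy − (Σx)(Σy)/n = 1071.24 − 1261.17 = -189.93
b = Sxy/Sxx = -189.93/170.44 = -1.114351
a = ȳ − b·x̄ = 12.975 − (-1.114351)·24.3 = 40.053732
ŷ(13.7) = a + b·13.7 = 40.053732 + (-1.114351)·13.7 = 24.787122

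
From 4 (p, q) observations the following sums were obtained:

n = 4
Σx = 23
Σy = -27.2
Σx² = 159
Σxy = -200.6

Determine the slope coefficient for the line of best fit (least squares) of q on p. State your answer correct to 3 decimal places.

-1.652

Sxx = Σx² − (Σx)²/n = 159 − 132.25 = 26.75
Sxy = Σxy − (Σx)(Σy)/n = -200.6 − (-156.4) = -44.2
b = Sxy/Sxx = -44.2/26.75 = -1.652336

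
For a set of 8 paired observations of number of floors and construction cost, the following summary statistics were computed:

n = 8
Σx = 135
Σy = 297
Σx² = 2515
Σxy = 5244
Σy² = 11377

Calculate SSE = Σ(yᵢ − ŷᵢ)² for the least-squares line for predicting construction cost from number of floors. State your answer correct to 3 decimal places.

123.405

Sxx = Σx² − (Σx)²/n = 2515 − 2278.125 = 236.875
Sxy = Σxy − (Σx)(Σy)/n = 5244 − 5011.875 = 232.125
Syy = Σy² − (Σy)²/n = 11377 − 11026.125 = 350.875
b = Sxy/Sxx = 232.125/236.875 = 0.979947
SSE = Syy − b·Sxy = 350.875 − 0.979947·232.125 = 123.404749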